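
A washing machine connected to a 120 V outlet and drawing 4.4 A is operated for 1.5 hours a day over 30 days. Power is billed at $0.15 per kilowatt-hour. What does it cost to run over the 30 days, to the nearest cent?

$3.56

Power = 4.4 A × 120 V = 528 W = 0.528 kW
Runtime = 1.5 h/day × 30 days = 45 h
Energy = 0.528 kW × 45 h = 23.76 kWh
Cost = 23.76 kWh × $0.15/kWh = $3.56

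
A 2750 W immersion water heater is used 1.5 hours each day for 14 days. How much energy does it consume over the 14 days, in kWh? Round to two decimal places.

57.75 kWh

Runtime = 1.5 h/day × 14 days = 21 h
Energy = 2.75 kW × 21 h = 57.75 kWh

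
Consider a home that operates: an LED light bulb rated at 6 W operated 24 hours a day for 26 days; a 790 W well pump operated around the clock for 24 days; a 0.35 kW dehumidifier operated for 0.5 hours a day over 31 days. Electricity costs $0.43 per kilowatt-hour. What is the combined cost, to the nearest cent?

$199.61

LED light bulb: Runtime = 24 h × 26 = 624 h
LED light bulb: 0.006 kW × 624 h = 3.744 kWh
well pump: Runtime = 24 h × 24 = 576 h
well pump: 0.79 kW × 576 h = 455.04 kWh
dehumidifier: Runtime = 0.5 h/day × 31 days = 15.5 h
dehumidifier: 0.35 kW × 15.5 h = 5.425 kWh
Total energy = 464.209 kWh
Cost = 464.209 × $0.43 = $199.61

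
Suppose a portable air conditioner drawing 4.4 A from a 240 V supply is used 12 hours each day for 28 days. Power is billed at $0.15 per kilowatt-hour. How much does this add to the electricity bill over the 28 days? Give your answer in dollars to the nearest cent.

$53.22

Power = 4.4 A × 240 V = 1056 W = 1.056 kW
Runtime = 12 h/day × 28 days = 336 h
Energy = 1.056 kW × 336 h = 354.816 kWh
Cost = 354.816 kWh × $0.15/kWh = $53.22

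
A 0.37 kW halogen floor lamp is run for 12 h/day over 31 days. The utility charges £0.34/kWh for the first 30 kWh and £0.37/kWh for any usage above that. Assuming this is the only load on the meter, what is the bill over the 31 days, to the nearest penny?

Runtime = 12 h/day × 31 days = 372 h
Energy = 0.37 kW × 372 h = 137.64 kWh
Tier 1 (0–30 kWh): 30 × £0.34 = £10.2
Above 30 kWh: 107.64 × £0.37 = £39.8268
Bill = £50.03

£50.03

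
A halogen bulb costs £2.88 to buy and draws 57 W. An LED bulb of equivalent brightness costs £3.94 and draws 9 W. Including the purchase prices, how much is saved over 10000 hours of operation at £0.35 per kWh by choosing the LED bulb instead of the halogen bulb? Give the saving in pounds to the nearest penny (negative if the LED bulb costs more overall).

halogen bulb: £2.88 + (57/1000) kW × 10000 h × £0.35 = £2.88 + £199.5 = £202.38
LED bulb: £3.94 + (9/1000) kW × 10000 h × £0.35 = £3.94 + £31.5 = £35.44
Saving = £202.38 − £35.44 = £166.94

£166.94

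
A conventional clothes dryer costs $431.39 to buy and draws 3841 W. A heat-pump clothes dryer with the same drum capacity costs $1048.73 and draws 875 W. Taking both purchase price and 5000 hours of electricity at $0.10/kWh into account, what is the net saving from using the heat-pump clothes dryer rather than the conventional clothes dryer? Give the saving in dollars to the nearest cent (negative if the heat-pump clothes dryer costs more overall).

conventional clothes dryer: $431.39 + (3841/1000) kW × 5000 h × $0.10 = $431.39 + $1920.5 = $2351.89
heat-pump clothes dryer: $1048.73 + (875/1000) kW × 5000 h × $0.10 = $1048.73 + $437.5 = $1486.23
Saving = $2351.89 − $1486.23 = $865.66

$865.66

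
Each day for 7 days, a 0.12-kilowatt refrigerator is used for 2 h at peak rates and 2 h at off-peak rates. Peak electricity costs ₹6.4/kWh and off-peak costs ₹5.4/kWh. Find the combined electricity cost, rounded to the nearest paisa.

₹19.82

Peak energy = 0.12 kW × 2 h × 7 = 1.68 kWh
Off-peak energy = 0.12 kW × 2 h × 7 = 1.68 kWh
Cost = 1.68 × ₹6.4 + 1.68 × ₹5.4 = ₹10.752 + ₹9.072 = ₹19.82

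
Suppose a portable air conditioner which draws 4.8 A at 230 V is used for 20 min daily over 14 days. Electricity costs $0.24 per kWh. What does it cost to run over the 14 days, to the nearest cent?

Power = 4.8 A × 230 V = 1104 W = 1.104 kW
Runtime = 20 min × 14 = 280 min = 4.666666… h
Energy = 1.104 kW × 4.666666… h = 5.152 kWh
Cost = 5.152 kWh × $0.24/kWh = $1.24

$1.24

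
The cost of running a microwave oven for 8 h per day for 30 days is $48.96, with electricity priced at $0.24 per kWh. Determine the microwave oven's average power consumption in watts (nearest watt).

850 W

Energy = $48.96 ÷ $0.24/kWh = 204 kWh
Runtime = 8 h/day × 30 days = 240 h
Power = 204 kWh ÷ 240 h = 0.85 kW = 850 W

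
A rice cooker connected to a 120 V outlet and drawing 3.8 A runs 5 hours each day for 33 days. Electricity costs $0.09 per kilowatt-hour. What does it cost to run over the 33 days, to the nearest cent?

Power = 3.8 A × 120 V = 456 W = 0.456 kW
Runtime = 5 h/day × 33 days = 165 h
Energy = 0.456 kW × 165 h = 75.24 kWh
Cost = 75.24 kWh × $0.09/kWh = $6.77

$6.77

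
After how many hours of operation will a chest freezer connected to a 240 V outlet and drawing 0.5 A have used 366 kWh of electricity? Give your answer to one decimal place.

Power = 0.5 A × 240 V = 120 W = 0.12 kW
Hours = 366 kWh ÷ 0.12 kW = 3050.0 h

3050.0 h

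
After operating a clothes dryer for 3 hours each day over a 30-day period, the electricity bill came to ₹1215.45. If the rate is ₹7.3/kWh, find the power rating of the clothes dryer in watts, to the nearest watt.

Energy = ₹1215.45 ÷ ₹7.3/kWh = 166.5 kWh
Runtime = 3 h/day × 30 days = 90 h
Power = 166.5 kWh ÷ 90 h = 1.85 kW = 1850 W

1850 W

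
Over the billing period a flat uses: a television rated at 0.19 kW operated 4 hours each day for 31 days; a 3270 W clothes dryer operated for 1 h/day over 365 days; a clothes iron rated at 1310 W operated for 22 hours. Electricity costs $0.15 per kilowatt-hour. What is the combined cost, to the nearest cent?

$186.89

television: Runtime = 4 h/day × 31 days = 124 h
television: 0.19 kW × 124 h = 23.56 kWh
clothes dryer: Runtime = 1 h/day × 365 days = 365 h
clothes dryer: 3.27 kW × 365 h = 1193.55 kWh
clothes iron: 1.31 kW × 22 h = 28.82 kWh
Total energy = 1245.93 kWh
Cost = 1245.93 × $0.15 = $186.89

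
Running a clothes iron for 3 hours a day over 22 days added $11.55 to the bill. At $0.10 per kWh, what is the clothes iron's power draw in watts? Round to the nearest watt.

Energy = $11.55 ÷ $0.10/kWh = 115.5 kWh
Runtime = 3 h/day × 22 days = 66 h
Power = 115.5 kWh ÷ 66 h = 1.75 kW = 1750 W

1750 W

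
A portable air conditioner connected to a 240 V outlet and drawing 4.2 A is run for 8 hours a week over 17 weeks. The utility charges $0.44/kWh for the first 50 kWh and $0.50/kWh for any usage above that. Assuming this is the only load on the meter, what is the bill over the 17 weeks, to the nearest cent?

Power = 4.2 A × 240 V = 1008 W = 1.008 kW
Runtime = 8 h/week × 17 weeks = 136 h
Energy = 1.008 kW × 136 h = 137.088 kWh
Tier 1 (0–50 kWh): 50 × $0.44 = $22
Above 50 kWh: 87.088 × $0.50 = $43.544
Bill = $65.54

$65.54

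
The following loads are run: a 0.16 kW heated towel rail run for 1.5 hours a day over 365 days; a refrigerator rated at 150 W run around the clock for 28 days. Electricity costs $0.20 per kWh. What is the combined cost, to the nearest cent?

$37.68

heated towel rail: Runtime = 1.5 h/day × 365 days = 547.5 h
heated towel rail: 0.16 kW × 547.5 h = 87.6 kWh
refrigerator: Runtime = 24 h × 28 = 672 h
refrigerator: 0.15 kW × 672 h = 100.8 kWh
Total energy = 188.4 kWh
Cost = 188.4 × $0.20 = $37.68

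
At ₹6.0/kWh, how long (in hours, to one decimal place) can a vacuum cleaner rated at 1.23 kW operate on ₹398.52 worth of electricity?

Energy available = ₹398.52 ÷ ₹6.0/kWh = 66.42 kWh
Hours = 66.42 kWh ÷ 1.23 kW = 54.0 h

54.0 h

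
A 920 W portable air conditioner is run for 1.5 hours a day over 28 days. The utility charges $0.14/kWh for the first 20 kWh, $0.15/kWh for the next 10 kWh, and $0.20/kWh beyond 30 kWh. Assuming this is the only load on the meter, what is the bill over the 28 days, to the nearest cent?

Runtime = 1.5 h/day × 28 days = 42 h
Energy = 0.92 kW × 42 h = 38.64 kWh
Tier 1 (0–20 kWh): 20 × $0.14 = $2.8
Tier 2 (20–30 kWh): 10 × $0.15 = $1.5
Above 30 kWh: 8.64 × $0.20 = $1.728
Bill = $6.03

$6.03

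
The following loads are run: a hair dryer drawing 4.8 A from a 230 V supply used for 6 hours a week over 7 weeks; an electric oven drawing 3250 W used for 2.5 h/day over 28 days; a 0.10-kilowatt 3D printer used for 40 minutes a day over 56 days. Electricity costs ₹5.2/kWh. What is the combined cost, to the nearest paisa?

hair dryer: Power = 4.8 A × 230 V = 1104 W = 1.104 kW
hair dryer: Runtime = 6 h/week × 7 weeks = 42 h
hair dryer: 1.104 kW × 42 h = 46.368 kWh
electric oven: Runtime = 2.5 h/day × 28 days = 70 h
electric oven: 3.25 kW × 70 h = 227.5 kWh
3D printer: Runtime = 40 min × 56 = 2240 min = 37.333333… h
3D printer: 0.1 kW × 37.333333… h = 3.733333… kWh
Total energy = 277.601333… kWh
Cost = 277.601333… × ₹5.2 = ₹1443.53

₹1443.53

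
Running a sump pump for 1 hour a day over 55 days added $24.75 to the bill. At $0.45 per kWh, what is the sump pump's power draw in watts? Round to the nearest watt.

1000 W

Energy = $24.75 ÷ $0.45/kWh = 55 kWh
Runtime = 1 h/day × 55 days = 55 h
Power = 55 kWh ÷ 55 h = 1 kW = 1000 W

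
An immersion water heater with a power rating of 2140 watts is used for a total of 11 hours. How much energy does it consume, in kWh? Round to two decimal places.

23.54 kWh

Energy = 2.14 kW × 11 h = 23.54 kWh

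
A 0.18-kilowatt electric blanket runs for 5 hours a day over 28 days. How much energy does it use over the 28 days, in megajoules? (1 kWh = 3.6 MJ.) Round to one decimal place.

Runtime = 5 h/day × 28 days = 140 h
Energy = 0.18 kW × 140 h = 25.2 kWh
= 25.2 × 3.6 MJ = 90.7 MJ

90.7 MJ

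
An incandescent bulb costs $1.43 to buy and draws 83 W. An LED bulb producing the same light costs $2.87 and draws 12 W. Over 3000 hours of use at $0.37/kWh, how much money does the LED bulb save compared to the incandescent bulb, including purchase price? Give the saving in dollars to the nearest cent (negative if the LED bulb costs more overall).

$77.37

incandescent bulb: $1.43 + (83/1000) kW × 3000 h × $0.37 = $1.43 + $92.13 = $93.56
LED bulb: $2.87 + (12/1000) kW × 3000 h × $0.37 = $2.87 + $13.32 = $16.19
Saving = $93.56 − $16.19 = $77.37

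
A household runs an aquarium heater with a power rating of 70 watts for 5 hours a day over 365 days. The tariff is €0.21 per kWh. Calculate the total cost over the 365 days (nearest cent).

Runtime = 5 h/day × 365 days = 1825 h
Energy = 0.07 kW × 1825 h = 127.75 kWh
Cost = 127.75 kWh × €0.21/kWh = €26.83

€26.83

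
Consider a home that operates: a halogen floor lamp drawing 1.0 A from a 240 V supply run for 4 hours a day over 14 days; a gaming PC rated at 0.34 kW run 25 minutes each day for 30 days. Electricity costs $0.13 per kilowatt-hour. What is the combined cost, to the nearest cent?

halogen floor lamp: Power = 1.0 A × 240 V = 240 W = 0.24 kW
halogen floor lamp: Runtime = 4 h/day × 14 days = 56 h
halogen floor lamp: 0.24 kW × 56 h = 13.44 kWh
gaming PC: Runtime = 25 min × 30 = 750 min = 12.5 h
gaming PC: 0.34 kW × 12.5 h = 4.25 kWh
Total energy = 17.69 kWh
Cost = 17.69 × $0.13 = $2.30

$2.30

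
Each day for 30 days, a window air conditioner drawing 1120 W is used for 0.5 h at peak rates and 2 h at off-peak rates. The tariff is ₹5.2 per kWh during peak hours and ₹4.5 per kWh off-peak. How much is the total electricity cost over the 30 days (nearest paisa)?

Peak energy = 1.12 kW × 0.5 h × 30 = 16.8 kWh
Off-peak energy = 1.12 kW × 2 h × 30 = 67.2 kWh
Cost = 16.8 × ₹5.2 + 67.2 × ₹4.5 = ₹87.36 + ₹302.4 = ₹389.76

₹389.76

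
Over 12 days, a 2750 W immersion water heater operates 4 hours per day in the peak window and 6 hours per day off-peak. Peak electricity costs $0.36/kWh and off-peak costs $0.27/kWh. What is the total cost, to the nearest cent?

Peak energy = 2.75 kW × 4 h × 12 = 132 kWh
Off-peak energy = 2.75 kW × 6 h × 12 = 198 kWh
Cost = 132 × $0.36 + 198 × $0.27 = $47.52 + $53.46 = $100.98

$100.98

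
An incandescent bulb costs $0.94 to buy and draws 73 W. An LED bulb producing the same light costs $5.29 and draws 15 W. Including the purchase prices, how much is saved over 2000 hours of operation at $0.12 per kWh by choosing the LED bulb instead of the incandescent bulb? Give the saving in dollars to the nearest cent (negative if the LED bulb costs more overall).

incandescent bulb: $0.94 + (73/1000) kW × 2000 h × $0.12 = $0.94 + $17.52 = $18.46
LED bulb: $5.29 + (15/1000) kW × 2000 h × $0.12 = $5.29 + $3.6 = $8.89
Saving = $18.46 − $8.89 = $9.57

$9.57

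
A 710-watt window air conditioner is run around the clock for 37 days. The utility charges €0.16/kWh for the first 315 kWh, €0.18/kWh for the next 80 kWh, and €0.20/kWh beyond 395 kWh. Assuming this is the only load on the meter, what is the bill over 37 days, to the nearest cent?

Runtime = 24 h × 37 = 888 h
Energy = 0.71 kW × 888 h = 630.48 kWh
Tier 1 (0–315 kWh): 315 × €0.16 = €50.4
Tier 2 (315–395 kWh): 80 × €0.18 = €14.4
Above 395 kWh: 235.48 × €0.20 = €47.096
Bill = €111.90

€111.90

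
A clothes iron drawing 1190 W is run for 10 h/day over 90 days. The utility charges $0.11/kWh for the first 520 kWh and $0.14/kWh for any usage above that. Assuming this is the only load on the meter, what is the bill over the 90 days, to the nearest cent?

$134.34

Runtime = 10 h/day × 90 days = 900 h
Energy = 1.19 kW × 900 h = 1071 kWh
Tier 1 (0–520 kWh): 520 × $0.11 = $57.2
Above 520 kWh: 551 × $0.14 = $77.14
Bill = $134.34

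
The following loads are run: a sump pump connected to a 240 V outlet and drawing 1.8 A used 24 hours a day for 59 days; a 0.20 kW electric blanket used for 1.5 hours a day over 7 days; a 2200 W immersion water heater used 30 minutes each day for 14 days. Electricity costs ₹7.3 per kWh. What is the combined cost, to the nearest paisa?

sump pump: Power = 1.8 A × 240 V = 432 W = 0.432 kW
sump pump: Runtime = 24 h × 59 = 1416 h
sump pump: 0.432 kW × 1416 h = 611.712 kWh
electric blanket: Runtime = 1.5 h/day × 7 days = 10.5 h
electric blanket: 0.2 kW × 10.5 h = 2.1 kWh
immersion water heater: Runtime = 30 min × 14 = 420 min = 7 h
immersion water heater: 2.2 kW × 7 h = 15.4 kWh
Total energy = 629.212 kWh
Cost = 629.212 × ₹7.3 = ₹4593.25

₹4593.25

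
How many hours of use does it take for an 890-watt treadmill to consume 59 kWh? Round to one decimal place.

Hours = 59 kWh ÷ 0.89 kW = 66.3 h

66.3 h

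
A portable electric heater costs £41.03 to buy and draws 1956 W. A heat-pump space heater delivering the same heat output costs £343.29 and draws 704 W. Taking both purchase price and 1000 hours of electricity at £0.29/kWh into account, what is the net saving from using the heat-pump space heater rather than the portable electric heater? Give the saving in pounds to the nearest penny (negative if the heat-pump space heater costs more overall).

portable electric heater: £41.03 + (1956/1000) kW × 1000 h × £0.29 = £41.03 + £567.24 = £608.27
heat-pump space heater: £343.29 + (704/1000) kW × 1000 h × £0.29 = £343.29 + £204.16 = £547.45
Saving = £608.27 − £547.45 = £60.82

£60.82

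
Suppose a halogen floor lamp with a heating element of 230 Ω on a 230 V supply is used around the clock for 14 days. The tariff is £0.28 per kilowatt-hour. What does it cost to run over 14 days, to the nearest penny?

Power = V²/R = 230²/230 = 230 W = 0.23 kW
Runtime = 24 h × 14 = 336 h
Energy = 0.23 kW × 336 h = 77.28 kWh
Cost = 77.28 kWh × £0.28/kWh = £21.64

£21.64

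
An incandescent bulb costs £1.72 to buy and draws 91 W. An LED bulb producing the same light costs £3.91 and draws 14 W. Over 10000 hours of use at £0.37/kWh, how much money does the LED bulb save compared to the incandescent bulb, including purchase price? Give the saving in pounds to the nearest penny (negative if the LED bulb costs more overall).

£282.71

incandescent bulb: £1.72 + (91/1000) kW × 10000 h × £0.37 = £1.72 + £336.7 = £338.42
LED bulb: £3.91 + (14/1000) kW × 10000 h × £0.37 = £3.91 + £51.8 = £55.71
Saving = £338.42 − £55.71 = £282.71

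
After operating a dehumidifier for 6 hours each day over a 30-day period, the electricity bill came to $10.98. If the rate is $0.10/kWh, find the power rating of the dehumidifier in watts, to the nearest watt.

Energy = $10.98 ÷ $0.10/kWh = 109.8 kWh
Runtime = 6 h/day × 30 days = 180 h
Power = 109.8 kWh ÷ 180 h = 0.61 kW = 610 W

610 W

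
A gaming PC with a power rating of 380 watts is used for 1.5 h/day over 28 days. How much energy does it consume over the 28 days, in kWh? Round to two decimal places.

15.96 kWh

Runtime = 1.5 h/day × 28 days = 42 h
Energy = 0.38 kW × 42 h = 15.96 kWh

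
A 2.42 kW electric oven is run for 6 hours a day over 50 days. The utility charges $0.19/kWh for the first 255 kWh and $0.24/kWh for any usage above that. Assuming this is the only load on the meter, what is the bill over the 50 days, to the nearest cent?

Runtime = 6 h/day × 50 days = 300 h
Energy = 2.42 kW × 300 h = 726 kWh
Tier 1 (0–255 kWh): 255 × $0.19 = $48.45
Above 255 kWh: 471 × $0.24 = $113.04
Bill = $161.49

$161.49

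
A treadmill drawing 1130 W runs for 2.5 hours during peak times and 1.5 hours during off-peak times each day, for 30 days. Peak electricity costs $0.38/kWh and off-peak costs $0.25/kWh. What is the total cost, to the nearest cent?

$44.92

Peak energy = 1.13 kW × 2.5 h × 30 = 84.75 kWh
Off-peak energy = 1.13 kW × 1.5 h × 30 = 50.85 kWh
Cost = 84.75 × $0.38 + 50.85 × $0.25 = $32.205 + $12.7125 = $44.92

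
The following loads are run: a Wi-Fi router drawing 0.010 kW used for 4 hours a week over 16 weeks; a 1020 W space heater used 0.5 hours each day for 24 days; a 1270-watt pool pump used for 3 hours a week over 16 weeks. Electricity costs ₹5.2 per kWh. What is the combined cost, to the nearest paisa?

Wi-Fi router: Runtime = 4 h/week × 16 weeks = 64 h
Wi-Fi router: 0.01 kW × 64 h = 0.64 kWh
space heater: Runtime = 0.5 h/day × 24 days = 12 h
space heater: 1.02 kW × 12 h = 12.24 kWh
pool pump: Runtime = 3 h/week × 16 weeks = 48 h
pool pump: 1.27 kW × 48 h = 60.96 kWh
Total energy = 73.84 kWh
Cost = 73.84 × ₹5.2 = ₹383.97

₹383.97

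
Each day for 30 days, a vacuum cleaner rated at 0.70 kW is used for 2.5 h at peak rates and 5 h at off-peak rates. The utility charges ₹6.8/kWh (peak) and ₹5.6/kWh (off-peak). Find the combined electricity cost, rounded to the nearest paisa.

Peak energy = 0.7 kW × 2.5 h × 30 = 52.5 kWh
Off-peak energy = 0.7 kW × 5 h × 30 = 105 kWh
Cost = 52.5 × ₹6.8 + 105 × ₹5.6 = ₹357 + ₹588 = ₹945.00

₹945.00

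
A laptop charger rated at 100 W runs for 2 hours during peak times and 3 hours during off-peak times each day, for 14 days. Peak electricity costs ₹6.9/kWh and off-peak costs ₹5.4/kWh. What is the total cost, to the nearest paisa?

₹42.00

Peak energy = 0.1 kW × 2 h × 14 = 2.8 kWh
Off-peak energy = 0.1 kW × 3 h × 14 = 4.2 kWh
Cost = 2.8 × ₹6.9 + 4.2 × ₹5.4 = ₹19.32 + ₹22.68 = ₹42.00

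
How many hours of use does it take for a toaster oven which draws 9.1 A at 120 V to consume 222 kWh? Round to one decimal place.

Power = 9.1 A × 120 V = 1092 W = 1.092 kW
Hours = 222 kWh ÷ 1.092 kW = 203.3 h

203.3 h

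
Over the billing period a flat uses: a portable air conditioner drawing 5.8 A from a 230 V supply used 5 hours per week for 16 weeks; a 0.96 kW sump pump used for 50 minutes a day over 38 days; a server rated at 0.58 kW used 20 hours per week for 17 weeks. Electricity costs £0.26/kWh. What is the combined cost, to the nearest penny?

£86.92

portable air conditioner: Power = 5.8 A × 230 V = 1334 W = 1.334 kW
portable air conditioner: Runtime = 5 h/week × 16 weeks = 80 h
portable air conditioner: 1.334 kW × 80 h = 106.72 kWh
sump pump: Runtime = 50 min × 38 = 1900 min = 31.666666… h
sump pump: 0.96 kW × 31.666666… h = 30.4 kWh
server: Runtime = 20 h/week × 17 weeks = 340 h
server: 0.58 kW × 340 h = 197.2 kWh
Total energy = 334.32 kWh
Cost = 334.32 × £0.26 = £86.92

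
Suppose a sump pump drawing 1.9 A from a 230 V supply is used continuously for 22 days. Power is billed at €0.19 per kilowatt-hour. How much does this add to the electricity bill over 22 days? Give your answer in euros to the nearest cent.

Power = 1.9 A × 230 V = 437 W = 0.437 kW
Runtime = 24 h × 22 = 528 h
Energy = 0.437 kW × 528 h = 230.736 kWh
Cost = 230.736 kWh × €0.19/kWh = €43.84

€43.84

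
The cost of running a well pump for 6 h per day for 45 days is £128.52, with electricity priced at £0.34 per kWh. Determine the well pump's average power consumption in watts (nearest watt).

1400 W

Energy = £128.52 ÷ £0.34/kWh = 378 kWh
Runtime = 6 h/day × 45 days = 270 h
Power = 378 kWh ÷ 270 h = 1.4 kW = 1400 W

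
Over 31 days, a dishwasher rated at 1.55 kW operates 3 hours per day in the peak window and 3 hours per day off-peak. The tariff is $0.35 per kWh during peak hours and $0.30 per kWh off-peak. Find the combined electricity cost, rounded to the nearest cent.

$93.70

Peak energy = 1.55 kW × 3 h × 31 = 144.15 kWh
Off-peak energy = 1.55 kW × 3 h × 31 = 144.15 kWh
Cost = 144.15 × $0.35 + 144.15 × $0.30 = $50.4525 + $43.245 = $93.70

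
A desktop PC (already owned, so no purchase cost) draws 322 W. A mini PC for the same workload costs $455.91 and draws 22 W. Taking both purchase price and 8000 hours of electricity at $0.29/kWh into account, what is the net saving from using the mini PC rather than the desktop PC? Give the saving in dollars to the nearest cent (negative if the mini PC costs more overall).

desktop PC: $0.00 + (322/1000) kW × 8000 h × $0.29 = $0.00 + $747.04 = $747.04
mini PC: $455.91 + (22/1000) kW × 8000 h × $0.29 = $455.91 + $51.04 = $506.95
Saving = $747.04 − $506.95 = $240.09

$240.09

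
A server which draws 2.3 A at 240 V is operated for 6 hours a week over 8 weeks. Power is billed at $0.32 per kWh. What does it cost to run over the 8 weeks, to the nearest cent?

$8.48

Power = 2.3 A × 240 V = 552 W = 0.552 kW
Runtime = 6 h/week × 8 weeks = 48 h
Energy = 0.552 kW × 48 h = 26.496 kWh
Cost = 26.496 kWh × $0.32/kWh = $8.48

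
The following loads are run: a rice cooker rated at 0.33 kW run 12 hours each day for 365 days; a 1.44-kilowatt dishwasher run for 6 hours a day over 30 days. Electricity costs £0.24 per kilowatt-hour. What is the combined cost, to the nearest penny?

£409.10

rice cooker: Runtime = 12 h/day × 365 days = 4380 h
rice cooker: 0.33 kW × 4380 h = 1445.4 kWh
dishwasher: Runtime = 6 h/day × 30 days = 180 h
dishwasher: 1.44 kW × 180 h = 259.2 kWh
Total energy = 1704.6 kWh
Cost = 1704.6 × £0.24 = £409.10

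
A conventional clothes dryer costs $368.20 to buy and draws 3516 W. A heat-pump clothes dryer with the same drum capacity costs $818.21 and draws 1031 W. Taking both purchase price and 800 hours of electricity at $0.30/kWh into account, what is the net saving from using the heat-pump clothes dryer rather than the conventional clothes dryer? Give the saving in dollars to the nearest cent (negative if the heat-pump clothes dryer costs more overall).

$146.39

conventional clothes dryer: $368.20 + (3516/1000) kW × 800 h × $0.30 = $368.20 + $843.84 = $1212.04
heat-pump clothes dryer: $818.21 + (1031/1000) kW × 800 h × $0.30 = $818.21 + $247.44 = $1065.65
Saving = $1212.04 − $1065.65 = $146.39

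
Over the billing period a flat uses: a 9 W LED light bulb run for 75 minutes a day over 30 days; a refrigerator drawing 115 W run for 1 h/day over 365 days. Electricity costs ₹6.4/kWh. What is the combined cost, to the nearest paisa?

LED light bulb: Runtime = 75 min × 30 = 2250 min = 37.5 h
LED light bulb: 0.009 kW × 37.5 h = 0.3375 kWh
refrigerator: Runtime = 1 h/day × 365 days = 365 h
refrigerator: 0.115 kW × 365 h = 41.975 kWh
Total energy = 42.3125 kWh
Cost = 42.3125 × ₹6.4 = ₹270.80

₹270.80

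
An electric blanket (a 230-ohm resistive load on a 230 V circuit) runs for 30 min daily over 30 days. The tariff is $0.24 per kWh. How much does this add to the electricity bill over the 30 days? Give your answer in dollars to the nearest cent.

$0.83

Power = V²/R = 230²/230 = 230 W = 0.23 kW
Runtime = 30 min × 30 = 900 min = 15 h
Energy = 0.23 kW × 15 h = 3.45 kWh
Cost = 3.45 kWh × $0.24/kWh = $0.83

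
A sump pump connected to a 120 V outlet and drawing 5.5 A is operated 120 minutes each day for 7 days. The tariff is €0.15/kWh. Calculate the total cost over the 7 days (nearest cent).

Power = 5.5 A × 120 V = 660 W = 0.66 kW
Runtime = 120 min × 7 = 840 min = 14 h
Energy = 0.66 kW × 14 h = 9.24 kWh
Cost = 9.24 kWh × €0.15/kWh = €1.39

€1.39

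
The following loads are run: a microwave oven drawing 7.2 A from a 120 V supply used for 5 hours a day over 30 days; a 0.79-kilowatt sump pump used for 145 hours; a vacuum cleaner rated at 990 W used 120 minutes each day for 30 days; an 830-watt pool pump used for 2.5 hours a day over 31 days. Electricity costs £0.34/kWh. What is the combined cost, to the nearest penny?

£125.08

microwave oven: Power = 7.2 A × 120 V = 864 W = 0.864 kW
microwave oven: Runtime = 5 h/day × 30 days = 150 h
microwave oven: 0.864 kW × 150 h = 129.6 kWh
sump pump: 0.79 kW × 145 h = 114.55 kWh
vacuum cleaner: Runtime = 120 min × 30 = 3600 min = 60 h
vacuum cleaner: 0.99 kW × 60 h = 59.4 kWh
pool pump: Runtime = 2.5 h/day × 31 days = 77.5 h
pool pump: 0.83 kW × 77.5 h = 64.325 kWh
Total energy = 367.875 kWh
Cost = 367.875 × £0.34 = £125.08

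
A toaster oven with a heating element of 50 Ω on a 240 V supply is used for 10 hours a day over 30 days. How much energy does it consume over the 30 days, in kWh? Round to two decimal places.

Power = V²/R = 240²/50 = 1152 W = 1.152 kW
Runtime = 10 h/day × 30 days = 300 h
Energy = 1.152 kW × 300 h = 345.6 kWh

345.60 kWh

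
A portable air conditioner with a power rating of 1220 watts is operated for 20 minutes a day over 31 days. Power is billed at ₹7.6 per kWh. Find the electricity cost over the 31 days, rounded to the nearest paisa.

Runtime = 20 min × 31 = 620 min = 10.333333… h
Energy = 1.22 kW × 10.333333… h = 12.606666… kWh
Cost = 12.606666… kWh × ₹7.6/kWh = ₹95.81

₹95.81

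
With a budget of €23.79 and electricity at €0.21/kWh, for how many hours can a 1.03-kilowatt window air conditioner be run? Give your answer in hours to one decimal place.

110.0 h

Energy available = €23.79 ÷ €0.21/kWh = 113.2857 kWh
Hours = 113.2857 kWh ÷ 1.03 kW = 110.0 h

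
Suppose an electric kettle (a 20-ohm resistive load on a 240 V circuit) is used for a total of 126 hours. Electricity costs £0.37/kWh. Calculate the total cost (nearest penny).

Power = V²/R = 240²/20 = 2880 W = 2.88 kW
Energy = 2.88 kW × 126 h = 362.88 kWh
Cost = 362.88 kWh × £0.37/kWh = £134.27

£134.27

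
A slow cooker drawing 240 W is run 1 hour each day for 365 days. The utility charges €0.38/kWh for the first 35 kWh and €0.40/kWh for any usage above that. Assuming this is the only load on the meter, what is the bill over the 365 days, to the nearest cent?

Runtime = 1 h/day × 365 days = 365 h
Energy = 0.24 kW × 365 h = 87.6 kWh
Tier 1 (0–35 kWh): 35 × €0.38 = €13.3
Above 35 kWh: 52.6 × €0.40 = €21.04
Bill = €34.34

€34.34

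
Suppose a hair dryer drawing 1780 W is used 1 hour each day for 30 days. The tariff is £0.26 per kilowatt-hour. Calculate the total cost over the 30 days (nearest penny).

£13.88

Runtime = 1 h/day × 30 days = 30 h
Energy = 1.78 kW × 30 h = 53.4 kWh
Cost = 53.4 kWh × £0.26/kWh = £13.88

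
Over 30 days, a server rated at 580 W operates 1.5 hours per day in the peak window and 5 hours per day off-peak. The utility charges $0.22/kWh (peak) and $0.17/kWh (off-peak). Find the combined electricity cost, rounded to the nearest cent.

Peak energy = 0.58 kW × 1.5 h × 30 = 26.1 kWh
Off-peak energy = 0.58 kW × 5 h × 30 = 87 kWh
Cost = 26.1 × $0.22 + 87 × $0.17 = $5.742 + $14.79 = $20.53

$20.53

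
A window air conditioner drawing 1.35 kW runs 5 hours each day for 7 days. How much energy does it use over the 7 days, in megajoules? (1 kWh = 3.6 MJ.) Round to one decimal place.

Runtime = 5 h/day × 7 days = 35 h
Energy = 1.35 kW × 35 h = 47.25 kWh
= 47.25 × 3.6 MJ = 170.1 MJ

170.1 MJ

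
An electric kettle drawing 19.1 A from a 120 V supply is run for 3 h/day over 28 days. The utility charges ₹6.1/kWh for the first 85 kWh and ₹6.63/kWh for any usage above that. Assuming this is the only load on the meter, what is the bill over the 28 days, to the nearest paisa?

Power = 19.1 A × 120 V = 2292 W = 2.292 kW
Runtime = 3 h/day × 28 days = 84 h
Energy = 2.292 kW × 84 h = 192.528 kWh
Tier 1 (0–85 kWh): 85 × ₹6.1 = ₹518.5
Above 85 kWh: 107.528 × ₹6.63 = ₹712.91064
Bill = ₹1231.41

₹1231.41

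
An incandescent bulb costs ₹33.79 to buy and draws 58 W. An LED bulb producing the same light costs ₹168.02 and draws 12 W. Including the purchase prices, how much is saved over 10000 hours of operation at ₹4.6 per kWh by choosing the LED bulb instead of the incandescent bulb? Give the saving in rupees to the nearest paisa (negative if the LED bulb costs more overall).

₹1981.77

incandescent bulb: ₹33.79 + (58/1000) kW × 10000 h × ₹4.6 = ₹33.79 + ₹2668 = ₹2701.79
LED bulb: ₹168.02 + (12/1000) kW × 10000 h × ₹4.6 = ₹168.02 + ₹552 = ₹720.02
Saving = ₹2701.79 − ₹720.02 = ₹1981.77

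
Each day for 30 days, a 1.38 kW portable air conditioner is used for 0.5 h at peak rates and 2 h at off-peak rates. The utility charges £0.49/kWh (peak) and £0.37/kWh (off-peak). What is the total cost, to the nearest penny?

£40.78

Peak energy = 1.38 kW × 0.5 h × 30 = 20.7 kWh
Off-peak energy = 1.38 kW × 2 h × 30 = 82.8 kWh
Cost = 20.7 × £0.49 + 82.8 × £0.37 = £10.143 + £30.636 = £40.78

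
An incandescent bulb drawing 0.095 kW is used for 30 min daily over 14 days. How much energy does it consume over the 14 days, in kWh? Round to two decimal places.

Runtime = 30 min × 14 = 420 min = 7 h
Energy = 0.095 kW × 7 h = 0.665 kWh ≈ 0.67 kWh

0.67 kWh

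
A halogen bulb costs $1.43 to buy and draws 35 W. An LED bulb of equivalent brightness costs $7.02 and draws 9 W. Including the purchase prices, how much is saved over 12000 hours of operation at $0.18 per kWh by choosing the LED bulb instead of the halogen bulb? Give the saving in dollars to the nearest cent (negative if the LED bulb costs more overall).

$50.57

halogen bulb: $1.43 + (35/1000) kW × 12000 h × $0.18 = $1.43 + $75.6 = $77.03
LED bulb: $7.02 + (9/1000) kW × 12000 h × $0.18 = $7.02 + $19.44 = $26.46
Saving = $77.03 − $26.46 = $50.57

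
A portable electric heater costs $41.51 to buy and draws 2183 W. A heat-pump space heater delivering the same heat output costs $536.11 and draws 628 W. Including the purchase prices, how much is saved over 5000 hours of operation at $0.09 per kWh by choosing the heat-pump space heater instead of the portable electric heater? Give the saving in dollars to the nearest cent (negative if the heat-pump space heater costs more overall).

$205.15

portable electric heater: $41.51 + (2183/1000) kW × 5000 h × $0.09 = $41.51 + $982.35 = $1023.86
heat-pump space heater: $536.11 + (628/1000) kW × 5000 h × $0.09 = $536.11 + $282.6 = $818.71
Saving = $1023.86 − $818.71 = $205.15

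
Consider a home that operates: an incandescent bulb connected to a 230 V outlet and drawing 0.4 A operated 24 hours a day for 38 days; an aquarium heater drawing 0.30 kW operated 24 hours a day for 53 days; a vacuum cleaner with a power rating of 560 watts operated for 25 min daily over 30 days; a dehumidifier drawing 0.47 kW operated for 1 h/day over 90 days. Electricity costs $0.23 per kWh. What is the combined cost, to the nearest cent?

incandescent bulb: Power = 0.4 A × 230 V = 92 W = 0.092 kW
incandescent bulb: Runtime = 24 h × 38 = 912 h
incandescent bulb: 0.092 kW × 912 h = 83.904 kWh
aquarium heater: Runtime = 24 h × 53 = 1272 h
aquarium heater: 0.3 kW × 1272 h = 381.6 kWh
vacuum cleaner: Runtime = 25 min × 30 = 750 min = 12.5 h
vacuum cleaner: 0.56 kW × 12.5 h = 7 kWh
dehumidifier: Runtime = 1 h/day × 90 days = 90 h
dehumidifier: 0.47 kW × 90 h = 42.3 kWh
Total energy = 514.804 kWh
Cost = 514.804 × $0.23 = $118.40

$118.40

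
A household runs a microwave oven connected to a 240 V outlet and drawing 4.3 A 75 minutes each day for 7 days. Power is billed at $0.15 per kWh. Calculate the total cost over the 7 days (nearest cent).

Power = 4.3 A × 240 V = 1032 W = 1.032 kW
Runtime = 75 min × 7 = 525 min = 8.75 h
Energy = 1.032 kW × 8.75 h = 9.03 kWh
Cost = 9.03 kWh × $0.15/kWh = $1.35

$1.35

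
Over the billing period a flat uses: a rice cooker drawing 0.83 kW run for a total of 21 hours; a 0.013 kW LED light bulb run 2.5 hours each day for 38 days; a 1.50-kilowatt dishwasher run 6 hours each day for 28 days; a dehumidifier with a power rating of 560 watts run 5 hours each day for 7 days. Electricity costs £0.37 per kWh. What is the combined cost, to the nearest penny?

£107.40

rice cooker: 0.83 kW × 21 h = 17.43 kWh
LED light bulb: Runtime = 2.5 h/day × 38 days = 95 h
LED light bulb: 0.013 kW × 95 h = 1.235 kWh
dishwasher: Runtime = 6 h/day × 28 days = 168 h
dishwasher: 1.5 kW × 168 h = 252 kWh
dehumidifier: Runtime = 5 h/day × 7 days = 35 h
dehumidifier: 0.56 kW × 35 h = 19.6 kWh
Total energy = 290.265 kWh
Cost = 290.265 × £0.37 = £107.40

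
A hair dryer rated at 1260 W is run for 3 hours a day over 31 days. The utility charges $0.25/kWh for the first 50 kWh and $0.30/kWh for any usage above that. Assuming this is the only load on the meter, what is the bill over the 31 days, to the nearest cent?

$32.65

Runtime = 3 h/day × 31 days = 93 h
Energy = 1.26 kW × 93 h = 117.18 kWh
Tier 1 (0–50 kWh): 50 × $0.25 = $12.5
Above 50 kWh: 67.18 × $0.30 = $20.154
Bill = $32.65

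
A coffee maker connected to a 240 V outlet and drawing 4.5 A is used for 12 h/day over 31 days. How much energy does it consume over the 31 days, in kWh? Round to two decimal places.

401.76 kWh

Power = 4.5 A × 240 V = 1080 W = 1.08 kW
Runtime = 12 h/day × 31 days = 372 h
Energy = 1.08 kW × 372 h = 401.76 kWh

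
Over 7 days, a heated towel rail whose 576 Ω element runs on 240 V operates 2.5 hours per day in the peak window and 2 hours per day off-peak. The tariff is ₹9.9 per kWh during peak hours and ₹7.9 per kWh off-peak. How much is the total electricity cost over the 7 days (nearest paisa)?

₹28.39

Power = V²/R = 240²/576 = 100 W = 0.1 kW
Peak energy = 0.1 kW × 2.5 h × 7 = 1.75 kWh
Off-peak energy = 0.1 kW × 2 h × 7 = 1.4 kWh
Cost = 1.75 × ₹9.9 + 1.4 × ₹7.9 = ₹17.325 + ₹11.06 = ₹28.39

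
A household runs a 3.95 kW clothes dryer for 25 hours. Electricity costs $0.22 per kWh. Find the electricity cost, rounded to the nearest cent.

Energy = 3.95 kW × 25 h = 98.75 kWh
Cost = 98.75 kWh × $0.22/kWh = $21.73

$21.73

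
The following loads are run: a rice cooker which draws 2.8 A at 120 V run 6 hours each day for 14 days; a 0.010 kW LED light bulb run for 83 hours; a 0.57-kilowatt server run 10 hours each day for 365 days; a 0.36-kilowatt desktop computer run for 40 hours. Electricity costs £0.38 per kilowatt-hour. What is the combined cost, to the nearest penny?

rice cooker: Power = 2.8 A × 120 V = 336 W = 0.336 kW
rice cooker: Runtime = 6 h/day × 14 days = 84 h
rice cooker: 0.336 kW × 84 h = 28.224 kWh
LED light bulb: 0.01 kW × 83 h = 0.83 kWh
server: Runtime = 10 h/day × 365 days = 3650 h
server: 0.57 kW × 3650 h = 2080.5 kWh
desktop computer: 0.36 kW × 40 h = 14.4 kWh
Total energy = 2123.954 kWh
Cost = 2123.954 × £0.38 = £807.10

£807.10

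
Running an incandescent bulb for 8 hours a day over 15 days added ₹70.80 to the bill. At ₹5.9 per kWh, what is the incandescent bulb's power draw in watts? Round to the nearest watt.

100 W

Energy = ₹70.80 ÷ ₹5.9/kWh = 12 kWh
Runtime = 8 h/day × 15 days = 120 h
Power = 12 kWh ÷ 120 h = 0.1 kW = 100 W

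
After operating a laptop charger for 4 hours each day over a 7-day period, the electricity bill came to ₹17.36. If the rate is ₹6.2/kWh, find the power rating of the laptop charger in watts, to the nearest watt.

100 W

Energy = ₹17.36 ÷ ₹6.2/kWh = 2.8 kWh
Runtime = 4 h/day × 7 days = 28 h
Power = 2.8 kWh ÷ 28 h = 0.1 kW = 100 W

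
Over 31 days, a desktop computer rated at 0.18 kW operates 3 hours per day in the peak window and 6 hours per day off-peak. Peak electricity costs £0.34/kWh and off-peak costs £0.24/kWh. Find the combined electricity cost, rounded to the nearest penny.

Peak energy = 0.18 kW × 3 h × 31 = 16.74 kWh
Off-peak energy = 0.18 kW × 6 h × 31 = 33.48 kWh
Cost = 16.74 × £0.34 + 33.48 × £0.24 = £5.6916 + £8.0352 = £13.73

£13.73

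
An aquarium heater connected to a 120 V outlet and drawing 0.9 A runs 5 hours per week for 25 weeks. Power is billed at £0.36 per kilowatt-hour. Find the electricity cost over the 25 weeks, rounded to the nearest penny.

£4.86

Power = 0.9 A × 120 V = 108 W = 0.108 kW
Runtime = 5 h/week × 25 weeks = 125 h
Energy = 0.108 kW × 125 h = 13.5 kWh
Cost = 13.5 kWh × £0.36/kWh = £4.86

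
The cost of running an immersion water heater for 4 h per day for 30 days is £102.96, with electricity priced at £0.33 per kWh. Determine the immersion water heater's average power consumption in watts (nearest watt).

2600 W

Energy = £102.96 ÷ £0.33/kWh = 312 kWh
Runtime = 4 h/day × 30 days = 120 h
Power = 312 kWh ÷ 120 h = 2.6 kW = 2600 W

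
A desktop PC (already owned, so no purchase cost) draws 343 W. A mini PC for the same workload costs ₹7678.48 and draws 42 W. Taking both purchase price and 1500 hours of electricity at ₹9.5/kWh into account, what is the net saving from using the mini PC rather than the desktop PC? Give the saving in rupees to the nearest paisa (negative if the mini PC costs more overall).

-₹3389.23

desktop PC: ₹0.00 + (343/1000) kW × 1500 h × ₹9.5 = ₹0.00 + ₹4887.75 = ₹4887.75
mini PC: ₹7678.48 + (42/1000) kW × 1500 h × ₹9.5 = ₹7678.48 + ₹598.5 = ₹8276.98
Saving = ₹4887.75 − ₹8276.98 = −₹3389.23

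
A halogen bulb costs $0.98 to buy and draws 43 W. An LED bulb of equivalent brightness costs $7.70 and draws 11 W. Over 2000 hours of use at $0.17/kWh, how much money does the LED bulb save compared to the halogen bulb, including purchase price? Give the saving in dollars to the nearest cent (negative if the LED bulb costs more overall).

$4.16

halogen bulb: $0.98 + (43/1000) kW × 2000 h × $0.17 = $0.98 + $14.62 = $15.6
LED bulb: $7.70 + (11/1000) kW × 2000 h × $0.17 = $7.70 + $3.74 = $11.44
Saving = $15.6 − $11.44 = $4.16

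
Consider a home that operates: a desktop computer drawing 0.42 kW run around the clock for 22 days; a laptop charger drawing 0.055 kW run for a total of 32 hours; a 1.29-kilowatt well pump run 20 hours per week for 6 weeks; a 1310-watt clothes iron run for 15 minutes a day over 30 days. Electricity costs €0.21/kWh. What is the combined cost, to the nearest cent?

desktop computer: Runtime = 24 h × 22 = 528 h
desktop computer: 0.42 kW × 528 h = 221.76 kWh
laptop charger: 0.055 kW × 32 h = 1.76 kWh
well pump: Runtime = 20 h/week × 6 weeks = 120 h
well pump: 1.29 kW × 120 h = 154.8 kWh
clothes iron: Runtime = 15 min × 30 = 450 min = 7.5 h
clothes iron: 1.31 kW × 7.5 h = 9.825 kWh
Total energy = 388.145 kWh
Cost = 388.145 × €0.21 = €81.51

€81.51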